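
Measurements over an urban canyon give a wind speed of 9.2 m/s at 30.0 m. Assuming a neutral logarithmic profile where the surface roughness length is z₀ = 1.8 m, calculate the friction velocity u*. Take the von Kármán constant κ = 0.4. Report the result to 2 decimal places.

Log law: V(z) = (u*/κ) · ln(z/z₀) ⇒ u* = κ · V / ln(z/z₀)
u* = 0.4 × 9.2 / ln(30.0/1.8) = 0.4 × 9.2 / 2.8134
   = 3.6800 / 2.8134 = 1.3080 m/s

u* ≈ 1.31 m/s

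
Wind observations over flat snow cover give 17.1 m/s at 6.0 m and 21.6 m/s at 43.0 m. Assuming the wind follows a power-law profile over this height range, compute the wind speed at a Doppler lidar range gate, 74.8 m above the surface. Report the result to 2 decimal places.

23.07 m/s

First find α: α = ln(V₂/V₁)/ln(z₂/z₁) = ln(21.6/17.1)/ln(43.0/6.0) = 0.23361/1.96944 = 0.1186
Extrapolate from 43.0 m to 74.8 m: V₃ = 21.6 × (74.8/43.0)^0.1186 = 21.6 × 1.0679 = 23.0661 m/s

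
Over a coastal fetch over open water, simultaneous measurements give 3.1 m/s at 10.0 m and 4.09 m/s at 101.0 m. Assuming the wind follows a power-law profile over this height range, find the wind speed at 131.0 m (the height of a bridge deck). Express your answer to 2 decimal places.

First find α: α = ln(V₂/V₁)/ln(z₂/z₁) = ln(4.09/3.1)/ln(101.0/10.0) = 0.27714/2.31254 = 0.1198
Extrapolate from 101.0 m to 131.0 m: V₃ = 4.09 × (131.0/101.0)^0.1198 = 4.09 × 1.0317 = 4.2195 m/s

4.22 m/s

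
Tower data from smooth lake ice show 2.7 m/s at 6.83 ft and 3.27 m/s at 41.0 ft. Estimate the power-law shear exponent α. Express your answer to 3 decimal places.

α ≈ 0.107

Power law: V₂/V₁ = (z₂/z₁)^α ⇒ α = ln(V₂/V₁) / ln(z₂/z₁)
α = ln(3.27/2.7) / ln(41.0/6.83) = ln(1.2111) / ln(6.0029)
  = 0.19154 / 1.79225 = 0.10687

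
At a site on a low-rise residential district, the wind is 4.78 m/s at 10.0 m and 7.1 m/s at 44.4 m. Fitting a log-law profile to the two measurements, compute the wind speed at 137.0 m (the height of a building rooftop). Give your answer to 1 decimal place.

8.9 m/s

Log law: V ∝ ln(z/z₀). From the pair, with r = V₁/V₂ = 0.67324,
ln z₀ = (ln z₁ − r·ln z₂)/(1 − r) = (2.3026 − 0.67324×3.7932)/0.32676 = -0.7687 → z₀ = 0.4636 m
V₃ = V₁ · ln(z₃/z₀)/ln(z₁/z₀) = 4.78 × 5.6887/3.0713 = 8.8536 m/s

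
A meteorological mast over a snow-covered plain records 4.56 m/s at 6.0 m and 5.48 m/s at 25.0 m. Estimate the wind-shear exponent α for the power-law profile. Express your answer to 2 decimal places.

α ≈ 0.13

Power law: V₂/V₁ = (z₂/z₁)^α ⇒ α = ln(V₂/V₁) / ln(z₂/z₁)
α = ln(5.48/4.56) / ln(25.0/6.0) = ln(1.2018) / ln(4.1667)
  = 0.18378 / 1.42712 = 0.12878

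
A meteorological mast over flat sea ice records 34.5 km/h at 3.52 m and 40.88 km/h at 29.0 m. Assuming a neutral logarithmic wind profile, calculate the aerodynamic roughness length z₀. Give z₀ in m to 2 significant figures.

Log law: V(z) ∝ ln(z/z₀). With r = V₁/V₂ = 34.5/40.88 = 0.84393,
r · ln(z₂/z₀) = ln(z₁/z₀) ⇒ ln z₀ = (ln z₁ − r·ln z₂)/(1 − r)
ln z₀ = (1.25846 − 0.84393×3.36730) / 0.15607 = -10.1451
z₀ = exp(-10.1451) = 0.00003927 m

z₀ ≈ 0.000039 m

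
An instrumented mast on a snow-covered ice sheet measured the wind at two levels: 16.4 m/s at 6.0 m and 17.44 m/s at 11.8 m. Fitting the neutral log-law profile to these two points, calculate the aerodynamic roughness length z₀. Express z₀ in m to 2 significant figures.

z₀ ≈ 0.00014 m

Log law: V(z) ∝ ln(z/z₀). With r = V₁/V₂ = 16.4/17.44 = 0.94037,
r · ln(z₂/z₀) = ln(z₁/z₀) ⇒ ln z₀ = (ln z₁ − r·ln z₂)/(1 − r)
ln z₀ = (1.79176 − 0.94037×2.46810) / 0.05963 = -8.8736
z₀ = exp(-8.8736) = 0.0001400 m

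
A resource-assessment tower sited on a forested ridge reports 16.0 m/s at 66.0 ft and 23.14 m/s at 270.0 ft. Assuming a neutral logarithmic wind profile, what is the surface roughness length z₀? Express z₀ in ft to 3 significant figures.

z₀ ≈ 2.81 ft

Log law: V(z) ∝ ln(z/z₀). With r = V₁/V₂ = 16.0/23.14 = 0.69144,
r · ln(z₂/z₀) = ln(z₁/z₀) ⇒ ln z₀ = (ln z₁ − r·ln z₂)/(1 − r)
ln z₀ = (4.18965 − 0.69144×5.59842) / 0.30856 = 1.0328
z₀ = exp(1.0328) = 2.809 ft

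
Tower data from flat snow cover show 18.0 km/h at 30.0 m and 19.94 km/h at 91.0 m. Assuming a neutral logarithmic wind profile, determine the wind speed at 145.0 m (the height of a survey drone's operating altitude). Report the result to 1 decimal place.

20.8 km/h

Log law: V ∝ ln(z/z₀). From the pair, with r = V₁/V₂ = 0.90271,
ln z₀ = (ln z₁ − r·ln z₂)/(1 − r) = (3.4012 − 0.90271×4.5109)/0.09729 = -6.8946 → z₀ = 0.001013 m
V₃ = V₁ · ln(z₃/z₀)/ln(z₁/z₀) = 18.0 × 11.8714/10.2958 = 20.7545 km/h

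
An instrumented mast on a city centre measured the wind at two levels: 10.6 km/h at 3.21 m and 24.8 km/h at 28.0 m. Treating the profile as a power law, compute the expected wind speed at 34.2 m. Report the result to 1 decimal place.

26.8 km/h

First find α: α = ln(V₂/V₁)/ln(z₂/z₁) = ln(24.8/10.6)/ln(28.0/3.21) = 0.84999/2.16593 = 0.3924
Extrapolate from 28.0 m to 34.2 m: V₃ = 24.8 × (34.2/28.0)^0.3924 = 24.8 × 1.0817 = 26.8251 km/h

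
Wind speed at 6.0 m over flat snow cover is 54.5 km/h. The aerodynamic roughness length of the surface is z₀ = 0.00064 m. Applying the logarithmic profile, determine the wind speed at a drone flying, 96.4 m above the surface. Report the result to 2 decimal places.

71.05 km/h

Log law: V(z) ∝ ln(z/z₀), so V₂/V₁ = ln(z₂/z₀) / ln(z₁/z₀).
ln(96.4/0.00064) = 11.9225, ln(6.0/0.00064) = 9.1458
V₂ = 54.5 × 11.9225/9.1458 = 54.5 × 1.3036 = 71.0467 km/h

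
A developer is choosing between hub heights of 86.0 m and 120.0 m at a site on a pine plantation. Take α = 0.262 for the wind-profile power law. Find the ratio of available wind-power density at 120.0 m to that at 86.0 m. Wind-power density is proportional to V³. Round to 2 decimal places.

Speed ratio: V_B/V_A = (z_B/z_A)^α = (120.0/86.0)^0.262 = (1.3953)^0.262 = 1.09121
Power-density ratio: P_B/P_A = (V_B/V_A)³ = (1.09121)³ = 1.29933

1.30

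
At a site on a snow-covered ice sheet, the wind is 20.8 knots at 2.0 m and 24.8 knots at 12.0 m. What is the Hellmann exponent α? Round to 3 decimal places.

Power law: V₂/V₁ = (z₂/z₁)^α ⇒ α = ln(V₂/V₁) / ln(z₂/z₁)
α = ln(24.8/20.8) / ln(12.0/2.0) = ln(1.1923) / ln(6.0000)
  = 0.17589 / 1.79176 = 0.09817

α ≈ 0.098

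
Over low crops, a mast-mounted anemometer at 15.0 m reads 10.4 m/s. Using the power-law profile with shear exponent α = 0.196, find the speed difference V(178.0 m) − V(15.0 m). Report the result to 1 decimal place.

6.5 m/s

Power law: V₂ = V₁ · (z₂/z₁)^α = 10.4 × (11.8667)^0.196 = 16.8889 m/s
ΔV = 16.8889 − 10.4 = 6.4889 m/s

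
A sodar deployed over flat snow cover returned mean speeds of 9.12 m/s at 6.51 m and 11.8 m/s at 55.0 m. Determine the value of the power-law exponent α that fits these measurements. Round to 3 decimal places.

Power law: V₂/V₁ = (z₂/z₁)^α ⇒ α = ln(V₂/V₁) / ln(z₂/z₁)
α = ln(11.8/9.12) / ln(55.0/6.51) = ln(1.2939) / ln(8.4485)
  = 0.25763 / 2.13399 = 0.12073

α ≈ 0.121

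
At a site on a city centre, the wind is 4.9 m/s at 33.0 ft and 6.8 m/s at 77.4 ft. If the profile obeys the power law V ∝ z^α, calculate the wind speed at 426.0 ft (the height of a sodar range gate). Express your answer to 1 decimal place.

First find α: α = ln(V₂/V₁)/ln(z₂/z₁) = ln(6.8/4.9)/ln(77.4/33.0) = 0.32769/0.85248 = 0.3844
Extrapolate from 77.4 ft to 426.0 ft: V₃ = 6.8 × (426.0/77.4)^0.3844 = 6.8 × 1.9262 = 13.0984 m/s

13.1 m/s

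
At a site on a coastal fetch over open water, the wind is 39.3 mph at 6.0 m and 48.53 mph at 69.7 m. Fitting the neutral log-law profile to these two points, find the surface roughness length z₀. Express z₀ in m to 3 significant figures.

Log law: V(z) ∝ ln(z/z₀). With r = V₁/V₂ = 39.3/48.53 = 0.80981,
r · ln(z₂/z₀) = ln(z₁/z₀) ⇒ ln z₀ = (ln z₁ − r·ln z₂)/(1 − r)
ln z₀ = (1.79176 − 0.80981×4.24420) / 0.19019 = -8.6504
z₀ = exp(-8.6504) = 0.0001751 m

z₀ ≈ 0.000175 m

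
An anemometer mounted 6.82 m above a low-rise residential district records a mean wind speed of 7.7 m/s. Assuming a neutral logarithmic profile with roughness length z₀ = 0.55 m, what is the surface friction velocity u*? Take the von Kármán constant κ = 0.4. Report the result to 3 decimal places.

u* ≈ 1.223 m/s

Log law: V(z) = (u*/κ) · ln(z/z₀) ⇒ u* = κ · V / ln(z/z₀)
u* = 0.4 × 7.7 / ln(6.82/0.55) = 0.4 × 7.7 / 2.5177
   = 3.0800 / 2.5177 = 1.2233 m/s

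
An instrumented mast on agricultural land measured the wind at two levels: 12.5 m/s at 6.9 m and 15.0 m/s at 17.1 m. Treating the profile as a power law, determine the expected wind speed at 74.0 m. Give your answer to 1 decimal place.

20.1 m/s

First find α: α = ln(V₂/V₁)/ln(z₂/z₁) = ln(15.0/12.5)/ln(17.1/6.9) = 0.18232/0.90756 = 0.2009
Extrapolate from 17.1 m to 74.0 m: V₃ = 15.0 × (74.0/17.1)^0.2009 = 15.0 × 1.3422 = 20.1329 m/s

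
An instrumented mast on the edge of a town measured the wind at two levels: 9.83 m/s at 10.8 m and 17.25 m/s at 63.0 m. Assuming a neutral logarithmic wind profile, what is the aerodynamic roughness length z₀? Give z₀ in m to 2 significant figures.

Log law: V(z) ∝ ln(z/z₀). With r = V₁/V₂ = 9.83/17.25 = 0.56986,
r · ln(z₂/z₀) = ln(z₁/z₀) ⇒ ln z₀ = (ln z₁ − r·ln z₂)/(1 − r)
ln z₀ = (2.37955 − 0.56986×4.14313) / 0.43014 = 0.0431
z₀ = exp(0.0431) = 1.044 m

z₀ ≈ 1.0 m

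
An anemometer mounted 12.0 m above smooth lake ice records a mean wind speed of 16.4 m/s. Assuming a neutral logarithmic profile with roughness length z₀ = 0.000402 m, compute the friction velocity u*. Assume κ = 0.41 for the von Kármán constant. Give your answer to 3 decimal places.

Log law: V(z) = (u*/κ) · ln(z/z₀) ⇒ u* = κ · V / ln(z/z₀)
u* = 0.41 × 16.4 / ln(12.0/0.000402) = 0.41 × 16.4 / 10.3040
   = 6.7240 / 10.3040 = 0.6526 m/s

u* ≈ 0.653 m/s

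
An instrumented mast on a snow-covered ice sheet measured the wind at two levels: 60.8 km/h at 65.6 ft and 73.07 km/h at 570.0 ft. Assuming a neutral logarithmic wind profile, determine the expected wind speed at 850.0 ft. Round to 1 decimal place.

75.3 km/h

Log law: V ∝ ln(z/z₀). From the pair, with r = V₁/V₂ = 0.83208,
ln z₀ = (ln z₁ − r·ln z₂)/(1 − r) = (4.1836 − 0.83208×6.3456)/0.16792 = -6.5298 → z₀ = 0.001459 ft
V₃ = V₁ · ln(z₃/z₀)/ln(z₁/z₀) = 60.8 × 13.2751/10.7134 = 75.3378 km/h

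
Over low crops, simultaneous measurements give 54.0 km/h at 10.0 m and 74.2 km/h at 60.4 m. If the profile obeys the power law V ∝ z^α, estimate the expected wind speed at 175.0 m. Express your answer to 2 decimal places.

First find α: α = ln(V₂/V₁)/ln(z₂/z₁) = ln(74.2/54.0)/ln(60.4/10.0) = 0.31778/1.79840 = 0.1767
Extrapolate from 60.4 m to 175.0 m: V₃ = 74.2 × (175.0/60.4)^0.1767 = 74.2 × 1.2068 = 89.5447 km/h

89.54 km/h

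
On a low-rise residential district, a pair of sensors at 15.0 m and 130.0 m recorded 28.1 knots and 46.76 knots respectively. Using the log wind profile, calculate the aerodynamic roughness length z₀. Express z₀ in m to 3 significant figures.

z₀ ≈ 0.580 m

Log law: V(z) ∝ ln(z/z₀). With r = V₁/V₂ = 28.1/46.76 = 0.60094,
r · ln(z₂/z₀) = ln(z₁/z₀) ⇒ ln z₀ = (ln z₁ − r·ln z₂)/(1 − r)
ln z₀ = (2.70805 − 0.60094×4.86753) / 0.39906 = -0.5439
z₀ = exp(-0.5439) = 0.5805 m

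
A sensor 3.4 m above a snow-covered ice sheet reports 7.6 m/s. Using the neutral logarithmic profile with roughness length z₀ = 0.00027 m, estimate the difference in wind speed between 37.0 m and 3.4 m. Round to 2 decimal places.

1.92 m/s

Log law: V₂ = V₁ · ln(z₂/z₀)/ln(z₁/z₀) = 7.6 × 11.8280/9.4409 = 9.5217 m/s
ΔV = 9.5217 − 7.6 = 1.9217 m/s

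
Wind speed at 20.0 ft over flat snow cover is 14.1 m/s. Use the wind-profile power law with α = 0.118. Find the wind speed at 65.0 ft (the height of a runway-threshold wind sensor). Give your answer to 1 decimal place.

16.2 m/s

Power-law profile: V₂ = V₁ · (z₂/z₁)^α
V₂ = 14.1 × (65.0/20.0)^0.118 = 14.1 × (3.2500)^0.118
    = 14.1 × 1.1492 = 16.2040 m/s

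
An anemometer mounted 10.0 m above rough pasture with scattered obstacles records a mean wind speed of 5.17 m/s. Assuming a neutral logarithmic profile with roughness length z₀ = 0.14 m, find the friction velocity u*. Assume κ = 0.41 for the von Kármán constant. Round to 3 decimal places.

Log law: V(z) = (u*/κ) · ln(z/z₀) ⇒ u* = κ · V / ln(z/z₀)
u* = 0.41 × 5.17 / ln(10.0/0.14) = 0.41 × 5.17 / 4.2687
   = 2.1197 / 4.2687 = 0.4966 m/s

u* ≈ 0.497 m/s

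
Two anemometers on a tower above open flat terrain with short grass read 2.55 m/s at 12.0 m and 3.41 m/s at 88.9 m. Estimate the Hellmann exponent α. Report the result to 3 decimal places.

α ≈ 0.145

Power law: V₂/V₁ = (z₂/z₁)^α ⇒ α = ln(V₂/V₁) / ln(z₂/z₁)
α = ln(3.41/2.55) / ln(88.9/12.0) = ln(1.3373) / ln(7.4083)
  = 0.29062 / 2.00261 = 0.14512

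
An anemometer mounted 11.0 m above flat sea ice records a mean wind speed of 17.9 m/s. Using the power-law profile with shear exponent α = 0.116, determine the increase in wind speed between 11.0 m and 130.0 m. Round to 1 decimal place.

5.9 m/s

Power law: V₂ = V₁ · (z₂/z₁)^α = 17.9 × (11.8182)^0.116 = 23.8380 m/s
ΔV = 23.8380 − 17.9 = 5.9380 m/s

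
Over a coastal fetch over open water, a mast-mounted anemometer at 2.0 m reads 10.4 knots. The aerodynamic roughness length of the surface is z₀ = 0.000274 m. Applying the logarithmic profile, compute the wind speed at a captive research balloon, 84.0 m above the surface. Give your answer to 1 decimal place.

Log law: V(z) ∝ ln(z/z₀), so V₂/V₁ = ln(z₂/z₀) / ln(z₁/z₀).
ln(84.0/0.000274) = 12.6332, ln(2.0/0.000274) = 8.8955
V₂ = 10.4 × 12.6332/8.8955 = 10.4 × 1.4202 = 14.7698 knots

14.8 knots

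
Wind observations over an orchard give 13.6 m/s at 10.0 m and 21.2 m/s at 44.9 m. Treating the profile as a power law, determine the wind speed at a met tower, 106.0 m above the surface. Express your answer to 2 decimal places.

First find α: α = ln(V₂/V₁)/ln(z₂/z₁) = ln(21.2/13.6)/ln(44.9/10.0) = 0.44393/1.50185 = 0.2956
Extrapolate from 44.9 m to 106.0 m: V₃ = 21.2 × (106.0/44.9)^0.2956 = 21.2 × 1.2891 = 27.3280 m/s

27.33 m/s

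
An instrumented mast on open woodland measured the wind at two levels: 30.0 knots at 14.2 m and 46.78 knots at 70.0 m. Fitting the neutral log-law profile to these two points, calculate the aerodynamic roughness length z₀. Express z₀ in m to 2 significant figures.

z₀ ≈ 0.82 m

Log law: V(z) ∝ ln(z/z₀). With r = V₁/V₂ = 30.0/46.78 = 0.64130,
r · ln(z₂/z₀) = ln(z₁/z₀) ⇒ ln z₀ = (ln z₁ − r·ln z₂)/(1 − r)
ln z₀ = (2.65324 − 0.64130×4.24850) / 0.35870 = -0.1988
z₀ = exp(-0.1988) = 0.8197 m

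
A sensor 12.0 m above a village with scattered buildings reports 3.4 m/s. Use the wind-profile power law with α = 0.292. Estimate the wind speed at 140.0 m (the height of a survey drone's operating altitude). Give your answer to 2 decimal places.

Power-law profile: V₂ = V₁ · (z₂/z₁)^α
V₂ = 3.4 × (140.0/12.0)^0.292 = 3.4 × (11.6667)^0.292
    = 3.4 × 2.0490 = 6.9667 m/s

6.97 m/s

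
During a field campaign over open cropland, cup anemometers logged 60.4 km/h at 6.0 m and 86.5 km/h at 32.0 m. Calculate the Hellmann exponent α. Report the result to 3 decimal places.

α ≈ 0.215

Power law: V₂/V₁ = (z₂/z₁)^α ⇒ α = ln(V₂/V₁) / ln(z₂/z₁)
α = ln(86.5/60.4) / ln(32.0/6.0) = ln(1.4321) / ln(5.3333)
  = 0.35916 / 1.67398 = 0.21455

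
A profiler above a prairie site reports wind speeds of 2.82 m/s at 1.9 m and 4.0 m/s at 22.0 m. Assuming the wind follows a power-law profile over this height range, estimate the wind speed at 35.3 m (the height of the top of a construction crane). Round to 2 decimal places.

First find α: α = ln(V₂/V₁)/ln(z₂/z₁) = ln(4.0/2.82)/ln(22.0/1.9) = 0.34956/2.44919 = 0.1427
Extrapolate from 22.0 m to 35.3 m: V₃ = 4.0 × (35.3/22.0)^0.1427 = 4.0 × 1.0698 = 4.2793 m/s

4.28 m/s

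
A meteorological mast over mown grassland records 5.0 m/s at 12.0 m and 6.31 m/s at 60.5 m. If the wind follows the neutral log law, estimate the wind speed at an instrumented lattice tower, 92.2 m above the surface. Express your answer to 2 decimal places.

Log law: V ∝ ln(z/z₀). From the pair, with r = V₁/V₂ = 0.79239,
ln z₀ = (ln z₁ − r·ln z₂)/(1 − r) = (2.4849 − 0.79239×4.1026)/0.20761 = -3.6897 → z₀ = 0.02498 m
V₃ = V₁ · ln(z₃/z₀)/ln(z₁/z₀) = 5.0 × 8.2136/6.1746 = 6.6512 m/s

6.65 m/s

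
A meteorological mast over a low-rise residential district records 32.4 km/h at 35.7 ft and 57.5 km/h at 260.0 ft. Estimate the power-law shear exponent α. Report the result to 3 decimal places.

Power law: V₂/V₁ = (z₂/z₁)^α ⇒ α = ln(V₂/V₁) / ln(z₂/z₁)
α = ln(57.5/32.4) / ln(260.0/35.7) = ln(1.7747) / ln(7.2829)
  = 0.57363 / 1.98553 = 0.28890

α ≈ 0.289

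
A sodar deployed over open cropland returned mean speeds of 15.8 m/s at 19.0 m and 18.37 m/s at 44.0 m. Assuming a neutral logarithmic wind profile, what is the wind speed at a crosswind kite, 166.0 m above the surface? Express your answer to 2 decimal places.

22.43 m/s

Log law: V ∝ ln(z/z₀). From the pair, with r = V₁/V₂ = 0.86010,
ln z₀ = (ln z₁ − r·ln z₂)/(1 − r) = (2.9444 − 0.86010×3.7842)/0.13990 = -2.2182 → z₀ = 0.1088 m
V₃ = V₁ · ln(z₃/z₀)/ln(z₁/z₀) = 15.8 × 7.3302/5.1627 = 22.4336 m/s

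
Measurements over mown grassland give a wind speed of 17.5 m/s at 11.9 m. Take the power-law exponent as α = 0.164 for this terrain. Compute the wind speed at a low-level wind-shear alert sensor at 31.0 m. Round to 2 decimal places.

Power-law profile: V₂ = V₁ · (z₂/z₁)^α
V₂ = 17.5 × (31.0/11.9)^0.164 = 17.5 × (2.6050)^0.164
    = 17.5 × 1.1700 = 20.4754 m/s

20.48 m/s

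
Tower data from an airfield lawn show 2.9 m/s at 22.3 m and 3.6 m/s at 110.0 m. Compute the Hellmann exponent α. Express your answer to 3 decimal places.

Power law: V₂/V₁ = (z₂/z₁)^α ⇒ α = ln(V₂/V₁) / ln(z₂/z₁)
α = ln(3.6/2.9) / ln(110.0/22.3) = ln(1.2414) / ln(4.9327)
  = 0.21622 / 1.59589 = 0.13549

α ≈ 0.135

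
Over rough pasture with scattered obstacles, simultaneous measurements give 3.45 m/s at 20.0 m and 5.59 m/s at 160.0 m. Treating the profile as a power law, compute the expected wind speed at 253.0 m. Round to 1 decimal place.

6.2 m/s

First find α: α = ln(V₂/V₁)/ln(z₂/z₁) = ln(5.59/3.45)/ln(160.0/20.0) = 0.48261/2.07944 = 0.2321
Extrapolate from 160.0 m to 253.0 m: V₃ = 5.59 × (253.0/160.0)^0.2321 = 5.59 × 1.1122 = 6.2172 m/s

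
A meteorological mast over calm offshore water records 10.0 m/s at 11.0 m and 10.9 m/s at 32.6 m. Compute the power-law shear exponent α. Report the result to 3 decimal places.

α ≈ 0.079

Power law: V₂/V₁ = (z₂/z₁)^α ⇒ α = ln(V₂/V₁) / ln(z₂/z₁)
α = ln(10.9/10.0) / ln(32.6/11.0) = ln(1.0900) / ln(2.9636)
  = 0.08618 / 1.08642 = 0.07932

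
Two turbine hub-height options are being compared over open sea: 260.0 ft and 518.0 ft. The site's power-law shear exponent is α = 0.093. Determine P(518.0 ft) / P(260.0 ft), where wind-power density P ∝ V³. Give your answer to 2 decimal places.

1.21

Speed ratio: V_B/V_A = (z_B/z_A)^α = (518.0/260.0)^0.093 = (1.9923)^0.093 = 1.06620
Power-density ratio: P_B/P_A = (V_B/V_A)³ = (1.06620)³ = 1.21205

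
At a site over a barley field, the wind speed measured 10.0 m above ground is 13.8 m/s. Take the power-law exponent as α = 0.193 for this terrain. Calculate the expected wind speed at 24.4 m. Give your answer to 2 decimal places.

Power-law profile: V₂ = V₁ · (z₂/z₁)^α
V₂ = 13.8 × (24.4/10.0)^0.193 = 13.8 × (2.4400)^0.193
    = 13.8 × 1.1879 = 16.3925 m/s

16.39 m/s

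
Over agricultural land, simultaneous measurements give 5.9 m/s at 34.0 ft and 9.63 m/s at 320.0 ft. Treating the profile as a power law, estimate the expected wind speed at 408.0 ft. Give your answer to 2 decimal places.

First find α: α = ln(V₂/V₁)/ln(z₂/z₁) = ln(9.63/5.9)/ln(320.0/34.0) = 0.48993/2.24196 = 0.2185
Extrapolate from 320.0 ft to 408.0 ft: V₃ = 9.63 × (408.0/320.0)^0.2185 = 9.63 × 1.0545 = 10.1551 m/s

10.16 m/s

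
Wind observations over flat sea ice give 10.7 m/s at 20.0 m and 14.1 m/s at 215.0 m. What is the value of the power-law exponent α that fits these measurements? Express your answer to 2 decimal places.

Power law: V₂/V₁ = (z₂/z₁)^α ⇒ α = ln(V₂/V₁) / ln(z₂/z₁)
α = ln(14.1/10.7) / ln(215.0/20.0) = ln(1.3178) / ln(10.7500)
  = 0.27593 / 2.37491 = 0.11619

α ≈ 0.12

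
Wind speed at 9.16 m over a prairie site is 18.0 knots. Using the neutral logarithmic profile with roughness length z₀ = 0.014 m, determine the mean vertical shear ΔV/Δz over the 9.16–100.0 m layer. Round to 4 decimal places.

0.0731 knots/m

Log law: V₂ = V₁ · ln(z₂/z₀)/ln(z₁/z₀) = 18.0 × 8.8739/6.4835 = 24.6362 knots
ΔV/Δz = (24.6362 − 18.0)/(100.0 − 9.16) = 6.6362/90.8400 = 0.07305 knots/m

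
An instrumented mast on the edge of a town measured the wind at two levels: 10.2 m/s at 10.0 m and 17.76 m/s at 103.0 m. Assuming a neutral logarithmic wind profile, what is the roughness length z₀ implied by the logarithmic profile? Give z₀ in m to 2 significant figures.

z₀ ≈ 0.43 m

Log law: V(z) ∝ ln(z/z₀). With r = V₁/V₂ = 10.2/17.76 = 0.57432,
r · ln(z₂/z₀) = ln(z₁/z₀) ⇒ ln z₀ = (ln z₁ − r·ln z₂)/(1 − r)
ln z₀ = (2.30259 − 0.57432×4.63473) / 0.42568 = -0.8440
z₀ = exp(-0.8440) = 0.4300 m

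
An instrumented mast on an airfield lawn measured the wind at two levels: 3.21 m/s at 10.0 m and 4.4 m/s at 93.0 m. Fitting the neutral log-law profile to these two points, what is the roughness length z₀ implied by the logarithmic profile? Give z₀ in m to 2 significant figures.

Log law: V(z) ∝ ln(z/z₀). With r = V₁/V₂ = 3.21/4.4 = 0.72955,
r · ln(z₂/z₀) = ln(z₁/z₀) ⇒ ln z₀ = (ln z₁ − r·ln z₂)/(1 − r)
ln z₀ = (2.30259 − 0.72955×4.53260) / 0.27045 = -3.7128
z₀ = exp(-3.7128) = 0.02441 m

z₀ ≈ 0.024 m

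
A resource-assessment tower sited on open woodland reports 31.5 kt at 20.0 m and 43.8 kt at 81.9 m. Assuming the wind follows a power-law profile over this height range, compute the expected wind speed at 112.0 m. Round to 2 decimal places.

First find α: α = ln(V₂/V₁)/ln(z₂/z₁) = ln(43.8/31.5)/ln(81.9/20.0) = 0.32965/1.40977 = 0.2338
Extrapolate from 81.9 m to 112.0 m: V₃ = 43.8 × (112.0/81.9)^0.2338 = 43.8 × 1.0759 = 47.1259 kt

47.13 kt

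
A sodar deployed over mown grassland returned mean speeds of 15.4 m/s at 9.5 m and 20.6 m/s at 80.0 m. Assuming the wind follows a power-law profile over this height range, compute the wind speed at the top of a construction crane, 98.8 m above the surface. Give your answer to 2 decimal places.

First find α: α = ln(V₂/V₁)/ln(z₂/z₁) = ln(20.6/15.4)/ln(80.0/9.5) = 0.29092/2.13073 = 0.1365
Extrapolate from 80.0 m to 98.8 m: V₃ = 20.6 × (98.8/80.0)^0.1365 = 20.6 × 1.0292 = 21.2023 m/s

21.20 m/s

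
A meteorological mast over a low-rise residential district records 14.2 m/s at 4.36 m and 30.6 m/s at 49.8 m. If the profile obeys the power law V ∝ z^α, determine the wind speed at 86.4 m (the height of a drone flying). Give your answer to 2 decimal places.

36.40 m/s

First find α: α = ln(V₂/V₁)/ln(z₂/z₁) = ln(30.6/14.2)/ln(49.8/4.36) = 0.76776/2.43554 = 0.3152
Extrapolate from 49.8 m to 86.4 m: V₃ = 30.6 × (86.4/49.8)^0.3152 = 30.6 × 1.1897 = 36.4042 m/s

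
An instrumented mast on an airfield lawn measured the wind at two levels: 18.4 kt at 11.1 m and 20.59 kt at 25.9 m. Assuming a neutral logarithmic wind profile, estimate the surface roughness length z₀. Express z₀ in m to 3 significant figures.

z₀ ≈ 0.00899 m

Log law: V(z) ∝ ln(z/z₀). With r = V₁/V₂ = 18.4/20.59 = 0.89364,
r · ln(z₂/z₀) = ln(z₁/z₀) ⇒ ln z₀ = (ln z₁ − r·ln z₂)/(1 − r)
ln z₀ = (2.40695 − 0.89364×3.25424) / 0.10636 = -4.7119
z₀ = exp(-4.7119) = 0.008988 m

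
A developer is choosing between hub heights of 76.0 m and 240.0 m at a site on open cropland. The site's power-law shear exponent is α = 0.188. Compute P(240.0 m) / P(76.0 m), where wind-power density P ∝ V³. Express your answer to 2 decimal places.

Speed ratio: V_B/V_A = (z_B/z_A)^α = (240.0/76.0)^0.188 = (3.1579)^0.188 = 1.24133
Power-density ratio: P_B/P_A = (V_B/V_A)³ = (1.24133)³ = 1.91276

1.91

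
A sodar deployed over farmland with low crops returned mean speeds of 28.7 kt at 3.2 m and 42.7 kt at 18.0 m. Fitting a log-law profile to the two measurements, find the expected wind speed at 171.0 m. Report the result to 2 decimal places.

Log law: V ∝ ln(z/z₀). From the pair, with r = V₁/V₂ = 0.67213,
ln z₀ = (ln z₁ − r·ln z₂)/(1 − r) = (1.1632 − 0.67213×2.8904)/0.32787 = -2.3777 → z₀ = 0.09277 m
V₃ = V₁ · ln(z₃/z₀)/ln(z₁/z₀) = 28.7 × 7.5193/3.5408 = 60.9479 kt

60.95 kt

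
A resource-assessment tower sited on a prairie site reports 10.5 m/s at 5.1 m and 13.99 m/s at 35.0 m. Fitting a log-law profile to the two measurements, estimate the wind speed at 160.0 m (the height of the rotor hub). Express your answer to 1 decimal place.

16.7 m/s

Log law: V ∝ ln(z/z₀). From the pair, with r = V₁/V₂ = 0.75054,
ln z₀ = (ln z₁ − r·ln z₂)/(1 − r) = (1.6292 − 0.75054×3.5553)/0.24946 = -4.1656 → z₀ = 0.01552 m
V₃ = V₁ · ln(z₃/z₀)/ln(z₁/z₀) = 10.5 × 9.2408/5.7949 = 16.7438 m/s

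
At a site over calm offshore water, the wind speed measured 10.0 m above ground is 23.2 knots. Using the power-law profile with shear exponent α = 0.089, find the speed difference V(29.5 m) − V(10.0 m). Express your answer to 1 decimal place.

Power law: V₂ = V₁ · (z₂/z₁)^α = 23.2 × (2.9500)^0.089 = 25.5448 knots
ΔV = 25.5448 − 23.2 = 2.3448 knots

2.3 knots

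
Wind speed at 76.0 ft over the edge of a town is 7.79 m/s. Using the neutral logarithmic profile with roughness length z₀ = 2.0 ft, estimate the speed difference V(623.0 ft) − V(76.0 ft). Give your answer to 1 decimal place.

4.5 m/s

Log law: V₂ = V₁ · ln(z₂/z₀)/ln(z₁/z₀) = 7.79 × 5.7414/3.6376 = 12.2954 m/s
ΔV = 12.2954 − 7.79 = 4.5054 m/s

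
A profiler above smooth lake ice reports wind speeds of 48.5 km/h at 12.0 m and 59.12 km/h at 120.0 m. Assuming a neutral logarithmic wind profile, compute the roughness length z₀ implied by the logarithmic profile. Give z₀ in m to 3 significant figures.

Log law: V(z) ∝ ln(z/z₀). With r = V₁/V₂ = 48.5/59.12 = 0.82037,
r · ln(z₂/z₀) = ln(z₁/z₀) ⇒ ln z₀ = (ln z₁ − r·ln z₂)/(1 − r)
ln z₀ = (2.48491 − 0.82037×4.78749) / 0.17963 = -8.0307
z₀ = exp(-8.0307) = 0.0003253 m

z₀ ≈ 0.000325 m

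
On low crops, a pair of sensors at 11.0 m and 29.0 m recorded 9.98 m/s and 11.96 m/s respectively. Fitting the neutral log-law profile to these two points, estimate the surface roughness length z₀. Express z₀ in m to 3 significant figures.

z₀ ≈ 0.0831 m

Log law: V(z) ∝ ln(z/z₀). With r = V₁/V₂ = 9.98/11.96 = 0.83445,
r · ln(z₂/z₀) = ln(z₁/z₀) ⇒ ln z₀ = (ln z₁ − r·ln z₂)/(1 − r)
ln z₀ = (2.39790 − 0.83445×3.36730) / 0.16555 = -2.4883
z₀ = exp(-2.4883) = 0.08305 m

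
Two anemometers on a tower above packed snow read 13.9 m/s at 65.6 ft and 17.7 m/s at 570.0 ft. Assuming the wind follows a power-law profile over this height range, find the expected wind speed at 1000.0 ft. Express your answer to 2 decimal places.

18.85 m/s

First find α: α = ln(V₂/V₁)/ln(z₂/z₁) = ln(17.7/13.9)/ln(570.0/65.6) = 0.24168/2.16206 = 0.1118
Extrapolate from 570.0 ft to 1000.0 ft: V₃ = 17.7 × (1000.0/570.0)^0.1118 = 17.7 × 1.0648 = 18.8478 m/s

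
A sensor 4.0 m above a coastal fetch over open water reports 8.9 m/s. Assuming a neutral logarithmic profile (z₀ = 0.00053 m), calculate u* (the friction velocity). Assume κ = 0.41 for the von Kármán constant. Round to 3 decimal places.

Log law: V(z) = (u*/κ) · ln(z/z₀) ⇒ u* = κ · V / ln(z/z₀)
u* = 0.41 × 8.9 / ln(4.0/0.00053) = 0.41 × 8.9 / 8.9289
   = 3.6490 / 8.9289 = 0.4087 m/s

u* ≈ 0.409 m/s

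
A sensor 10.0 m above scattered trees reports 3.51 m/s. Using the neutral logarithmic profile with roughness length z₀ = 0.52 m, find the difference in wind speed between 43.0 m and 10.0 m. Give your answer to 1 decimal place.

Log law: V₂ = V₁ · ln(z₂/z₀)/ln(z₁/z₀) = 3.51 × 4.4151/2.9565 = 5.2417 m/s
ΔV = 5.2417 − 3.51 = 1.7317 m/s

1.7 m/s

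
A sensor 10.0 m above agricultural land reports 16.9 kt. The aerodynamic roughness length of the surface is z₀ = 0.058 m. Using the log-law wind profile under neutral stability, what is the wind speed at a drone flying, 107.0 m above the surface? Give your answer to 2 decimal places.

Log law: V(z) ∝ ln(z/z₀), so V₂/V₁ = ln(z₂/z₀) / ln(z₁/z₀).
ln(107.0/0.058) = 7.5201, ln(10.0/0.058) = 5.1499
V₂ = 16.9 × 7.5201/5.1499 = 16.9 × 1.4603 = 24.6782 kt

24.68 kt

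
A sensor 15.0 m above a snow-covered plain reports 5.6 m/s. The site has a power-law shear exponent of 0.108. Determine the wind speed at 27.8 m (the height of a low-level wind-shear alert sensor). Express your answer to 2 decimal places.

Power-law profile: V₂ = V₁ · (z₂/z₁)^α
V₂ = 5.6 × (27.8/15.0)^0.108 = 5.6 × (1.8533)^0.108
    = 5.6 × 1.0689 = 5.9859 m/s

5.99 m/s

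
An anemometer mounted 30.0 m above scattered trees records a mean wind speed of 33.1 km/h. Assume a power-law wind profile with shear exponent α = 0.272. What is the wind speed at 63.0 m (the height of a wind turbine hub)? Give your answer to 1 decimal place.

40.5 km/h

Power-law profile: V₂ = V₁ · (z₂/z₁)^α
V₂ = 33.1 × (63.0/30.0)^0.272 = 33.1 × (2.1000)^0.272
    = 33.1 × 1.2236 = 40.5015 km/h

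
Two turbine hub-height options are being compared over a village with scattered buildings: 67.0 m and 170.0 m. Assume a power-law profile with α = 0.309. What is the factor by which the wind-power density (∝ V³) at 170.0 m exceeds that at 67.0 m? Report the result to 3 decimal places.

2.371

Speed ratio: V_B/V_A = (z_B/z_A)^α = (170.0/67.0)^0.309 = (2.5373)^0.309 = 1.33337
Power-density ratio: P_B/P_A = (V_B/V_A)³ = (1.33337)³ = 2.37058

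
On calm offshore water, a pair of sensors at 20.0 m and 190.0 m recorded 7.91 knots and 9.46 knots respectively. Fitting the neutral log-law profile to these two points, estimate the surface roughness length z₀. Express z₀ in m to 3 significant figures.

Log law: V(z) ∝ ln(z/z₀). With r = V₁/V₂ = 7.91/9.46 = 0.83615,
r · ln(z₂/z₀) = ln(z₁/z₀) ⇒ ln z₀ = (ln z₁ − r·ln z₂)/(1 − r)
ln z₀ = (2.99573 − 0.83615×5.24702) / 0.16385 = -8.4931
z₀ = exp(-8.4931) = 0.0002049 m

z₀ ≈ 0.000205 m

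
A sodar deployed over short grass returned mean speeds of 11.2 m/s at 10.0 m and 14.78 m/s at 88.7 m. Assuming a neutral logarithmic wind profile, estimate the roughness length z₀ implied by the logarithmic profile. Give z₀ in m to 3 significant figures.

z₀ ≈ 0.0108 m

Log law: V(z) ∝ ln(z/z₀). With r = V₁/V₂ = 11.2/14.78 = 0.75778,
r · ln(z₂/z₀) = ln(z₁/z₀) ⇒ ln z₀ = (ln z₁ − r·ln z₂)/(1 − r)
ln z₀ = (2.30259 − 0.75778×4.48526) / 0.24222 = -4.5259
z₀ = exp(-4.5259) = 0.01083 m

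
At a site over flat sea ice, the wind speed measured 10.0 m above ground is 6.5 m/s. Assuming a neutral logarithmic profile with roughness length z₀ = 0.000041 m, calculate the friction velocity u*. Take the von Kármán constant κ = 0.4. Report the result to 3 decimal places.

u* ≈ 0.210 m/s

Log law: V(z) = (u*/κ) · ln(z/z₀) ⇒ u* = κ · V / ln(z/z₀)
u* = 0.4 × 6.5 / ln(10.0/0.000041) = 0.4 × 6.5 / 12.4045
   = 2.6000 / 12.4045 = 0.2096 m/s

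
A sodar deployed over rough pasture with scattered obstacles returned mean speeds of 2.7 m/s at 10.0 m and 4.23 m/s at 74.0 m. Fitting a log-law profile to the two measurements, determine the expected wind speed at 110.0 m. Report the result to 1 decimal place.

4.5 m/s

Log law: V ∝ ln(z/z₀). From the pair, with r = V₁/V₂ = 0.63830,
ln z₀ = (ln z₁ − r·ln z₂)/(1 − r) = (2.3026 − 0.63830×4.3041)/0.36170 = -1.2294 → z₀ = 0.2925 m
V₃ = V₁ · ln(z₃/z₀)/ln(z₁/z₀) = 2.7 × 5.9299/3.5320 = 4.5330 m/s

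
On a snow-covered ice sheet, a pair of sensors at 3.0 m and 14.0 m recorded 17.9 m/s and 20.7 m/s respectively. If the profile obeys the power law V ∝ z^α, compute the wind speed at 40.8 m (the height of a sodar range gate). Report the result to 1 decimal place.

First find α: α = ln(V₂/V₁)/ln(z₂/z₁) = ln(20.7/17.9)/ln(14.0/3.0) = 0.14533/1.54045 = 0.0943
Extrapolate from 14.0 m to 40.8 m: V₃ = 20.7 × (40.8/14.0)^0.0943 = 20.7 × 1.1062 = 22.8979 m/s

22.9 m/s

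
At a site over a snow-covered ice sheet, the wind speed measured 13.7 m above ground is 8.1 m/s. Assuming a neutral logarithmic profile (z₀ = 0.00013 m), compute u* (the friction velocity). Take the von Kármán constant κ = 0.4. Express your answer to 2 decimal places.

Log law: V(z) = (u*/κ) · ln(z/z₀) ⇒ u* = κ · V / ln(z/z₀)
u* = 0.4 × 8.1 / ln(13.7/0.00013) = 0.4 × 8.1 / 11.5654
   = 3.2400 / 11.5654 = 0.2801 m/s

u* ≈ 0.28 m/s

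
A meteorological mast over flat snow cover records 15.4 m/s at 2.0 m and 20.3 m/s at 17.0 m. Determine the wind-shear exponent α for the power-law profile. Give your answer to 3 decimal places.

α ≈ 0.129

Power law: V₂/V₁ = (z₂/z₁)^α ⇒ α = ln(V₂/V₁) / ln(z₂/z₁)
α = ln(20.3/15.4) / ln(17.0/2.0) = ln(1.3182) / ln(8.5000)
  = 0.27625 / 2.14007 = 0.12909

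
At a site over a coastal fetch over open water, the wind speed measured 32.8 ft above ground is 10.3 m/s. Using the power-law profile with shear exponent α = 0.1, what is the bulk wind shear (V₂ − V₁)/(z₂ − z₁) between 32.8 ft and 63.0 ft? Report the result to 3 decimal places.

Power law: V₂ = V₁ · (z₂/z₁)^α = 10.3 × (1.9207)^0.1 = 10.9947 m/s
ΔV/Δz = (10.9947 − 10.3)/(63.0 − 32.8) = 0.6947/30.2000 = 0.02300 m/s/ft

0.023 m/s/ft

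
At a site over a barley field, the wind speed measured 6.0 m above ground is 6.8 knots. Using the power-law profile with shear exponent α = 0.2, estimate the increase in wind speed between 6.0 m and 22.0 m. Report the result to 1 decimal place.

Power law: V₂ = V₁ · (z₂/z₁)^α = 6.8 × (3.6667)^0.2 = 8.8179 knots
ΔV = 8.8179 − 6.8 = 2.0179 knots

2.0 knots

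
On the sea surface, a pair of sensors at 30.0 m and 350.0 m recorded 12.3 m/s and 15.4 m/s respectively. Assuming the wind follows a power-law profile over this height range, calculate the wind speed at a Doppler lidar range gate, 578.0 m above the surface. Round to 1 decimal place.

First find α: α = ln(V₂/V₁)/ln(z₂/z₁) = ln(15.4/12.3)/ln(350.0/30.0) = 0.22477/2.45674 = 0.0915
Extrapolate from 350.0 m to 578.0 m: V₃ = 15.4 × (578.0/350.0)^0.0915 = 15.4 × 1.0470 = 16.1233 m/s

16.1 m/s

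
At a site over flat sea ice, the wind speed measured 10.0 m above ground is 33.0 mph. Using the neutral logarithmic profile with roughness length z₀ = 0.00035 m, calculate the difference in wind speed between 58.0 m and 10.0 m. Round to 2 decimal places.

Log law: V₂ = V₁ · ln(z₂/z₀)/ln(z₁/z₀) = 33.0 × 12.0180/10.2602 = 38.6538 mph
ΔV = 38.6538 − 33.0 = 5.6538 mph

5.65 mph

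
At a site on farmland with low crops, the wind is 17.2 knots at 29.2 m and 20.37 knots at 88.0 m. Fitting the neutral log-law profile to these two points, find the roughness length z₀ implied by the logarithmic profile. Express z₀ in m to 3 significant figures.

z₀ ≈ 0.0734 m

Log law: V(z) ∝ ln(z/z₀). With r = V₁/V₂ = 17.2/20.37 = 0.84438,
r · ln(z₂/z₀) = ln(z₁/z₀) ⇒ ln z₀ = (ln z₁ − r·ln z₂)/(1 − r)
ln z₀ = (3.37417 − 0.84438×4.47734) / 0.15562 = -2.6115
z₀ = exp(-2.6115) = 0.07343 m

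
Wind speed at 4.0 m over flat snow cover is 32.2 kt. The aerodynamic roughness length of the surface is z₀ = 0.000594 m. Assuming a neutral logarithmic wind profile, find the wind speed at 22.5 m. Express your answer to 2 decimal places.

38.51 kt

Log law: V(z) ∝ ln(z/z₀), so V₂/V₁ = ln(z₂/z₀) / ln(z₁/z₀).
ln(22.5/0.000594) = 10.5421, ln(4.0/0.000594) = 8.8149
V₂ = 32.2 × 10.5421/8.8149 = 32.2 × 1.1959 = 38.5094 kt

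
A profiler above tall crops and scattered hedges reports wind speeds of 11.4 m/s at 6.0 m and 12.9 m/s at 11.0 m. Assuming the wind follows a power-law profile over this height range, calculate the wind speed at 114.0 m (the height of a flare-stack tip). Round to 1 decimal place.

20.8 m/s

First find α: α = ln(V₂/V₁)/ln(z₂/z₁) = ln(12.9/11.4)/ln(11.0/6.0) = 0.12361/0.60614 = 0.2039
Extrapolate from 11.0 m to 114.0 m: V₃ = 12.9 × (114.0/11.0)^0.2039 = 12.9 × 1.6110 = 20.7822 m/s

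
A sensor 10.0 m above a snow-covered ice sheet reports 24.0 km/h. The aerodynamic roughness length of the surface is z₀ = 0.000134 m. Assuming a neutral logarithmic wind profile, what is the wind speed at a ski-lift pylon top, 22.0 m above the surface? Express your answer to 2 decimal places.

Log law: V(z) ∝ ln(z/z₀), so V₂/V₁ = ln(z₂/z₀) / ln(z₁/z₀).
ln(22.0/0.000134) = 12.0087, ln(10.0/0.000134) = 11.2203
V₂ = 24.0 × 12.0087/11.2203 = 24.0 × 1.0703 = 25.6865 km/h

25.69 km/h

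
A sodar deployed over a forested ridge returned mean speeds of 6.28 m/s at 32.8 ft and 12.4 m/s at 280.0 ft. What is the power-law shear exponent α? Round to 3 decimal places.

Power law: V₂/V₁ = (z₂/z₁)^α ⇒ α = ln(V₂/V₁) / ln(z₂/z₁)
α = ln(12.4/6.28) / ln(280.0/32.8) = ln(1.9745) / ln(8.5366)
  = 0.68033 / 2.14436 = 0.31726

α ≈ 0.317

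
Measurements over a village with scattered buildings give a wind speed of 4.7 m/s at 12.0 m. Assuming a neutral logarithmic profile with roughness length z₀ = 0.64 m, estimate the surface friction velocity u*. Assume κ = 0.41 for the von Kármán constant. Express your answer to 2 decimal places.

Log law: V(z) = (u*/κ) · ln(z/z₀) ⇒ u* = κ · V / ln(z/z₀)
u* = 0.41 × 4.7 / ln(12.0/0.64) = 0.41 × 4.7 / 2.9312
   = 1.9270 / 2.9312 = 0.6574 m/s

u* ≈ 0.66 m/s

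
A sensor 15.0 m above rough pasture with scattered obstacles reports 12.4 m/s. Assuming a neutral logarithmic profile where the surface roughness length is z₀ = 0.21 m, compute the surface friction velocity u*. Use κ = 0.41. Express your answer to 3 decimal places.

Log law: V(z) = (u*/κ) · ln(z/z₀) ⇒ u* = κ · V / ln(z/z₀)
u* = 0.41 × 12.4 / ln(15.0/0.21) = 0.41 × 12.4 / 4.2687
   = 5.0840 / 4.2687 = 1.1910 m/s

u* ≈ 1.191 m/s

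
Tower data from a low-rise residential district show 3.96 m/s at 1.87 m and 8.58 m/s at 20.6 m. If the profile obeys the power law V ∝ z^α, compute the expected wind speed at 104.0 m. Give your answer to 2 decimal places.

14.46 m/s

First find α: α = ln(V₂/V₁)/ln(z₂/z₁) = ln(8.58/3.96)/ln(20.6/1.87) = 0.77319/2.39935 = 0.3222
Extrapolate from 20.6 m to 104.0 m: V₃ = 8.58 × (104.0/20.6)^0.3222 = 8.58 × 1.6850 = 14.4571 m/s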